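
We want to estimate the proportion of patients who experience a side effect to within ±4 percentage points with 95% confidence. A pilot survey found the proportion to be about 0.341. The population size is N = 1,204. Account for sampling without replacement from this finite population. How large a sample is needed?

373

For a proportion with margin E = 0.04 at 95% confidence, z = 1.960.
n = p̂(1−p̂)(z/E)² = 0.341 × 0.659 × (1.960/0.04)² = 539.55 — call this n₀.
Finite-population correction with N = 1,204: n = n₀ / (1 + (n₀−1)/N) = 539.55 / 1.447 = 372.87
Round up: n = 373.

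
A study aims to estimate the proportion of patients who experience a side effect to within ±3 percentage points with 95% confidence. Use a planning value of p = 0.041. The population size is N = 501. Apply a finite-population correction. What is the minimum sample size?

126

For a proportion with margin E = 0.03 at 95% confidence, z = 1.960.
n = p̂(1−p̂)(z/E)² = 0.041 × 0.959 × (1.960/0.03)² = 167.83 — call this n₀.
Finite-population correction with N = 501: n = n₀ / (1 + (n₀−1)/N) = 167.83 / 1.333 = 125.90
Round up: n = 126.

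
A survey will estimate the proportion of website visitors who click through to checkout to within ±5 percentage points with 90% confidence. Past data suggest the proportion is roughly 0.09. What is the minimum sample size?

For a proportion with margin E = 0.05 at 90% confidence, z = 1.645.
n = p̂(1−p̂)(z/E)² = 0.09 × 0.91 × (1.645/0.05)² = 88.65
Round up: n = 89.

n = 89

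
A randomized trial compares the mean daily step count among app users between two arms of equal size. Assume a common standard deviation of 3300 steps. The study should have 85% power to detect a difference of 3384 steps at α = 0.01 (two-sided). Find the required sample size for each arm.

25 per group

For two equal groups, n per group = 2·((z_{α/2} + z_β)·σ/δ)².
z_{α/2} = 2.576; z_β = 1.036 (power 85%).
n = 2 × (3.612 × 3300 / 3384)² = 2 × 12.41 = 24.82
Round up: n = 25 per group.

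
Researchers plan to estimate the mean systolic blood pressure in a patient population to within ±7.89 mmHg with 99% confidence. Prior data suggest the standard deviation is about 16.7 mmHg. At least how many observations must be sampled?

30

For a mean, the margin of error is E = z·σ/√n, so n = (zσ/E)².
At 99% confidence, z = 2.576.
n = (2.576 × 16.7 / 7.89)² = 29.73
Round up: n = 30.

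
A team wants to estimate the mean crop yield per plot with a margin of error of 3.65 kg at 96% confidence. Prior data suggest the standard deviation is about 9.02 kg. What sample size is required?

For a mean, the margin of error is E = z·σ/√n, so n = (zσ/E)².
At 96% confidence, z = 2.054.
n = (2.054 × 9.02 / 3.65)² = 25.76
Round up: n = 26.

n = 26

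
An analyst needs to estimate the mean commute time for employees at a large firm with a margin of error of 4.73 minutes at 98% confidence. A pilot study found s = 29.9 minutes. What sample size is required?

217

For a mean, the margin of error is E = z·σ/√n, so n = (zσ/E)².
At 98% confidence, z = 2.326.
n = (2.326 × 29.9 / 4.73)² = 216.19
Round up: n = 217.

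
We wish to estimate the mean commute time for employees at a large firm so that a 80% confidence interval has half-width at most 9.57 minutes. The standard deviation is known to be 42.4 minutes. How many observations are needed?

33

For a mean, the margin of error is E = z·σ/√n, so n = (zσ/E)².
At 80% confidence, z = 1.282.
n = (1.282 × 42.4 / 9.57)² = 32.26
Round up: n = 33.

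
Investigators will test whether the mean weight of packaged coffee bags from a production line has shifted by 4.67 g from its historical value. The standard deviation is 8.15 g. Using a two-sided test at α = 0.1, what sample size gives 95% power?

For a one-sample z-test, n = ((z_{α/2} + z_β)·σ/δ)².
z_{α/2} = 1.645 (two-sided α = 0.1); z_β = 1.645 (power 95% → β = 0.05).
n = (3.290 × 8.15 / 4.67)² = 32.97
Round up: n = 33.

n = 33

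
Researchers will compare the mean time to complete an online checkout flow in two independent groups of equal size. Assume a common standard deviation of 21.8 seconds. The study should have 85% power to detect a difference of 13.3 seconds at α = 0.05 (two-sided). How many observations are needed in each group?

For two equal groups, n per group = 2·((z_{α/2} + z_β)·σ/δ)².
z_{α/2} = 1.960; z_β = 1.036 (power 85%).
n = 2 × (2.996 × 21.8 / 13.3)² = 2 × 24.12 = 48.24
Round up: n = 49 per group.

49 per group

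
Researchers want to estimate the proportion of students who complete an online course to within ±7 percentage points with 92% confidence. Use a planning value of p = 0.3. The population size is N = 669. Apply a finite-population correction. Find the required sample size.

n = 110

For a proportion with margin E = 0.07 at 92% confidence, z = 1.751.
n = p̂(1−p̂)(z/E)² = 0.3 × 0.7 × (1.751/0.07)² = 131.40 — call this n₀.
Finite-population correction with N = 669: n = n₀ / (1 + (n₀−1)/N) = 131.40 / 1.195 = 109.96
Round up: n = 110.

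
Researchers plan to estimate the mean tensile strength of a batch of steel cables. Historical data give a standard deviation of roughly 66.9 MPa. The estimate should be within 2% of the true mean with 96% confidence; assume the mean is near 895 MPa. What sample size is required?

59

For a mean, the margin of error is E = z·σ/√n, so n = (zσ/E)².
At 96% confidence, z = 2.054.
E = 2% of 895 = 17.9 MPa.
n = (2.054 × 66.9 / 17.9)² = 58.93
Round up: n = 59.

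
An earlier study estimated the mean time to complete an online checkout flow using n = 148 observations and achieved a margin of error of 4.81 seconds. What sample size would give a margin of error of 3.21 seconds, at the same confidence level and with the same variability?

Margin of error scales as 1/√n, so n₂ = n₁·(E₁/E₂)².
n₂ = 148 × (4.81/3.21)² = 148 × 2.245 = 332.26
Round up: n₂ = 333.

n = 333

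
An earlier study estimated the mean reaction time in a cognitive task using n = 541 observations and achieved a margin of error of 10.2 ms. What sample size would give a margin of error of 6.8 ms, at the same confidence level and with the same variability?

1218

Margin of error scales as 1/√n, so n₂ = n₁·(E₁/E₂)².
n₂ = 541 × (10.2/6.8)² = 541 × 2.25 = 1217.25
Round up: n₂ = 1218.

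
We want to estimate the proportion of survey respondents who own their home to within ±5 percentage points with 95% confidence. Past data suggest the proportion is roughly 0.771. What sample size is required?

272

For a proportion with margin E = 0.05 at 95% confidence, z = 1.960.
n = p̂(1−p̂)(z/E)² = 0.771 × 0.229 × (1.960/0.05)² = 271.31
Round up: n = 272.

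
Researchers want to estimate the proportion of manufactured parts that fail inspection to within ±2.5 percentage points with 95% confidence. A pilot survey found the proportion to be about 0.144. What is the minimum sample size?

For a proportion with margin E = 0.025 at 95% confidence, z = 1.960.
n = p̂(1−p̂)(z/E)² = 0.144 × 0.856 × (1.960/0.025)² = 757.65
Round up: n = 758.

n = 758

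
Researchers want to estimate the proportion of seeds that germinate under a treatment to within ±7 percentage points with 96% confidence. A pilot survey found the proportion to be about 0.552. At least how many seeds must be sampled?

213

For a proportion with margin E = 0.07 at 96% confidence, z = 2.054.
n = p̂(1−p̂)(z/E)² = 0.552 × 0.448 × (2.054/0.07)² = 212.92
Round up: n = 213.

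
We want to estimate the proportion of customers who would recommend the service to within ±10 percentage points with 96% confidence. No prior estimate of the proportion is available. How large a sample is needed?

For a proportion with margin E = 0.1 at 96% confidence, z = 2.054.
With no prior estimate, use p = 0.5, which maximizes p(1−p) at 0.25.
n = 0.25 × (z/E)² = 0.25 × (2.054/0.1)² = 105.47
Round up: n = 106.

106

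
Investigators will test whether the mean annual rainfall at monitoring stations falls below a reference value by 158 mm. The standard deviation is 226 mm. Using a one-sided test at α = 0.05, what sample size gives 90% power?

For a one-sample z-test, n = ((z_α + z_β)·σ/δ)².
z_α = 1.645 (one-sided α = 0.05); z_β = 1.282 (power 90% → β = 0.1).
n = (2.927 × 226 / 158)² = 17.53
Round up: n = 18.

18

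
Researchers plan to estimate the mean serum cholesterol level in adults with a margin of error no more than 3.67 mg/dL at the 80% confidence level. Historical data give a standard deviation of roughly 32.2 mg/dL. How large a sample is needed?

For a mean, the margin of error is E = z·σ/√n, so n = (zσ/E)².
At 80% confidence, z = 1.282.
n = (1.282 × 32.2 / 3.67)² = 126.52
Round up: n = 127.

n = 127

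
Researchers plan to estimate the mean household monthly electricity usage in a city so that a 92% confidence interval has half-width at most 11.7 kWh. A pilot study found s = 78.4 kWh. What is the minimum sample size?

For a mean, the margin of error is E = z·σ/√n, so n = (zσ/E)².
At 92% confidence, z = 1.751.
n = (1.751 × 78.4 / 11.7)² = 137.67
Round up: n = 138.

138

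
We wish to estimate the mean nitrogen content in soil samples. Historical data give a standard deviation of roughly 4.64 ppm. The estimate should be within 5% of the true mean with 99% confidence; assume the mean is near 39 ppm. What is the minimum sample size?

38

For a mean, the margin of error is E = z·σ/√n, so n = (zσ/E)².
At 99% confidence, z = 2.576.
E = 5% of 39 = 1.95 ppm.
n = (2.576 × 4.64 / 1.95)² = 37.57
Round up: n = 38.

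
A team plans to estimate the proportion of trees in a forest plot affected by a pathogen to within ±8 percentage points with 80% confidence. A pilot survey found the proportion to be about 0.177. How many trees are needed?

n = 38

For a proportion with margin E = 0.08 at 80% confidence, z = 1.282.
n = p̂(1−p̂)(z/E)² = 0.177 × 0.823 × (1.282/0.08)² = 37.41
Round up: n = 38.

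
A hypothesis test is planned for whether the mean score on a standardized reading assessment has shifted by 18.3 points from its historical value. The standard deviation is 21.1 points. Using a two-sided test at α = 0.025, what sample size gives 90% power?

For a one-sample z-test, n = ((z_{α/2} + z_β)·σ/δ)².
z_{α/2} = 2.241 (two-sided α = 0.025); z_β = 1.282 (power 90% → β = 0.1).
n = (3.523 × 21.1 / 18.3)² = 16.50
Round up: n = 17.

17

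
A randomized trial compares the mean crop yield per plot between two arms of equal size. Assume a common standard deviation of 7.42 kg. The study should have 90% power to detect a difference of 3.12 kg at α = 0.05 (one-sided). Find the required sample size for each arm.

For two equal groups, n per group = 2·((z_α + z_β)·σ/δ)².
z_α = 1.645; z_β = 1.282 (power 90%).
n = 2 × (2.927 × 7.42 / 3.12)² = 2 × 48.46 = 96.92
Round up: n = 97 per group.

97 per group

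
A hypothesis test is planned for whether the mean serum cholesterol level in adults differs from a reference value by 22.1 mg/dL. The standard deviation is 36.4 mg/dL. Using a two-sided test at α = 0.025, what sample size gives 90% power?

For a one-sample z-test, n = ((z_{α/2} + z_β)·σ/δ)².
z_{α/2} = 2.241 (two-sided α = 0.025); z_β = 1.282 (power 90% → β = 0.1).
n = (3.523 × 36.4 / 22.1)² = 33.67
Round up: n = 34.

34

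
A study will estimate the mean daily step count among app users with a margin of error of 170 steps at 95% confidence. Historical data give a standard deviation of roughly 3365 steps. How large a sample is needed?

For a mean, the margin of error is E = z·σ/√n, so n = (zσ/E)².
At 95% confidence, z = 1.960.
n = (1.960 × 3365 / 170)² = 1505.17
Round up: n = 1506.

n = 1506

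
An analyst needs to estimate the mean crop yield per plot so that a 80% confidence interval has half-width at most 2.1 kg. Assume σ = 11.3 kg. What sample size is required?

n = 48

For a mean, the margin of error is E = z·σ/√n, so n = (zσ/E)².
At 80% confidence, z = 1.282.
n = (1.282 × 11.3 / 2.1)² = 47.59
Round up: n = 48.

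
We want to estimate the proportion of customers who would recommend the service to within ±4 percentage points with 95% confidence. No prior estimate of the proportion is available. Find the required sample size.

For a proportion with margin E = 0.04 at 95% confidence, z = 1.960.
With no prior estimate, use p = 0.5, which maximizes p(1−p) at 0.25.
n = 0.25 × (z/E)² = 0.25 × (1.960/0.04)² = 600.25
Round up: n = 601.

n = 601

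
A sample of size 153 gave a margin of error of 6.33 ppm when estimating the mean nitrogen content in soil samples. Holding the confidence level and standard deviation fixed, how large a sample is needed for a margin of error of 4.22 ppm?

345

Margin of error scales as 1/√n, so n₂ = n₁·(E₁/E₂)².
n₂ = 153 × (6.33/4.22)² = 153 × 2.25 = 344.25
Round up: n₂ = 345.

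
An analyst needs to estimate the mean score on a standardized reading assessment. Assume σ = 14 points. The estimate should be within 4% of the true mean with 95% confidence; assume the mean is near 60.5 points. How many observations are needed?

n = 129

For a mean, the margin of error is E = z·σ/√n, so n = (zσ/E)².
At 95% confidence, z = 1.960.
E = 4% of 60.5 = 2.42 points.
n = (1.960 × 14 / 2.42)² = 128.57
Round up: n = 129.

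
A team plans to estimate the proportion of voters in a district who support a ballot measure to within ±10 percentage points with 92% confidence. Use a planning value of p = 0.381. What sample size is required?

73

For a proportion with margin E = 0.1 at 92% confidence, z = 1.751.
n = p̂(1−p̂)(z/E)² = 0.381 × 0.619 × (1.751/0.1)² = 72.31
Round up: n = 73.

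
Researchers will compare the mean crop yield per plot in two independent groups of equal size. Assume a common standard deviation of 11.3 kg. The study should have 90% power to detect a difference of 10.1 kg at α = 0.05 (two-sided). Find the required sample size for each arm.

27 per group

For two equal groups, n per group = 2·((z_{α/2} + z_β)·σ/δ)².
z_{α/2} = 1.960; z_β = 1.282 (power 90%).
n = 2 × (3.242 × 11.3 / 10.1)² = 2 × 13.16 = 26.32
Round up: n = 27 per group.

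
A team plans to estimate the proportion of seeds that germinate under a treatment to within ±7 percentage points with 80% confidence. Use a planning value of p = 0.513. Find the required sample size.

84

For a proportion with margin E = 0.07 at 80% confidence, z = 1.282.
n = p̂(1−p̂)(z/E)² = 0.513 × 0.487 × (1.282/0.07)² = 83.80
Round up: n = 84.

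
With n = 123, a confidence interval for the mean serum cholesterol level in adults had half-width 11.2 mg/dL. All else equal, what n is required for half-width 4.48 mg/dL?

n = 769

Margin of error scales as 1/√n, so n₂ = n₁·(E₁/E₂)².
n₂ = 123 × (11.2/4.48)² = 123 × 6.25 = 768.75
Round up: n₂ = 769.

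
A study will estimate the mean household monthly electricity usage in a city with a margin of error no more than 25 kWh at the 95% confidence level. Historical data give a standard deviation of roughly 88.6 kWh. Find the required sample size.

49

For a mean, the margin of error is E = z·σ/√n, so n = (zσ/E)².
At 95% confidence, z = 1.960.
n = (1.960 × 88.6 / 25)² = 48.25
Round up: n = 49.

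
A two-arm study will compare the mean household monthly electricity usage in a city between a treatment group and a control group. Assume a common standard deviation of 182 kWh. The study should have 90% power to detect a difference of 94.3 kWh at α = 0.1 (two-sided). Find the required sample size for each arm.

64 per group

For two equal groups, n per group = 2·((z_{α/2} + z_β)·σ/δ)².
z_{α/2} = 1.645; z_β = 1.282 (power 90%).
n = 2 × (2.927 × 182 / 94.3)² = 2 × 31.91 = 63.82
Round up: n = 64 per group.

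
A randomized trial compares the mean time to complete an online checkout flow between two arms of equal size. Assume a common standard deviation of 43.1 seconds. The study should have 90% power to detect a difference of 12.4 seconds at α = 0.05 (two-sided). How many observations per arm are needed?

For two equal groups, n per group = 2·((z_{α/2} + z_β)·σ/δ)².
z_{α/2} = 1.960; z_β = 1.282 (power 90%).
n = 2 × (3.242 × 43.1 / 12.4)² = 2 × 126.98 = 253.96
Round up: n = 254 per group.

254 per group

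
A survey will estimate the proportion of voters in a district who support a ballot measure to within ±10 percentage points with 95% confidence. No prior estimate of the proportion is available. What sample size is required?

For a proportion with margin E = 0.1 at 95% confidence, z = 1.960.
With no prior estimate, use p = 0.5, which maximizes p(1−p) at 0.25.
n = 0.25 × (z/E)² = 0.25 × (1.960/0.1)² = 96.04
Round up: n = 97.

97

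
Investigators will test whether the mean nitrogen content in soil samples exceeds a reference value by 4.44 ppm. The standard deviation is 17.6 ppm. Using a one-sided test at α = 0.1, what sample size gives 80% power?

For a one-sample z-test, n = ((z_α + z_β)·σ/δ)².
z_α = 1.282 (one-sided α = 0.1); z_β = 0.842 (power 80% → β = 0.2).
n = (2.124 × 17.6 / 4.44)² = 70.89
Round up: n = 71.

71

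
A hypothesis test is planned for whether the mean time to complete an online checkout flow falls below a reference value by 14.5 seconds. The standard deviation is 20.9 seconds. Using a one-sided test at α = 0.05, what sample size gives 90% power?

18

For a one-sample z-test, n = ((z_α + z_β)·σ/δ)².
z_α = 1.645 (one-sided α = 0.05); z_β = 1.282 (power 90% → β = 0.1).
n = (2.927 × 20.9 / 14.5)² = 17.80
Round up: n = 18.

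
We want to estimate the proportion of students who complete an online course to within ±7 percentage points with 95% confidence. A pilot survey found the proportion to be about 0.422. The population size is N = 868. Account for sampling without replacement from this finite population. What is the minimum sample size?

n = 157

For a proportion with margin E = 0.07 at 95% confidence, z = 1.960.
n = p̂(1−p̂)(z/E)² = 0.422 × 0.578 × (1.960/0.07)² = 191.23 — call this n₀.
Finite-population correction with N = 868: n = n₀ / (1 + (n₀−1)/N) = 191.23 / 1.219 = 156.87
Round up: n = 157.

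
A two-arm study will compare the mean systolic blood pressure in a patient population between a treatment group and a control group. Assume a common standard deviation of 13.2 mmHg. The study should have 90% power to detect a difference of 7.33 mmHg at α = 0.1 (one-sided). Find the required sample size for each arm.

For two equal groups, n per group = 2·((z_α + z_β)·σ/δ)².
z_α = 1.282; z_β = 1.282 (power 90%).
n = 2 × (2.564 × 13.2 / 7.33)² = 2 × 21.32 = 42.64
Round up: n = 43 per group.

43 per group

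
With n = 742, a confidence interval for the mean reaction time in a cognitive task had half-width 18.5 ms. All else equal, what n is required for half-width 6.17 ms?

n = 6671

Margin of error scales as 1/√n, so n₂ = n₁·(E₁/E₂)².
n₂ = 742 × (18.5/6.17)² = 742 × 8.99 = 6670.58
Round up: n₂ = 6671.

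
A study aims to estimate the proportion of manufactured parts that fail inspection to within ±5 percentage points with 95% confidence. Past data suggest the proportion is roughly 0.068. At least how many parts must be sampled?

98

For a proportion with margin E = 0.05 at 95% confidence, z = 1.960.
n = p̂(1−p̂)(z/E)² = 0.068 × 0.932 × (1.960/0.05)² = 97.39
Round up: n = 98.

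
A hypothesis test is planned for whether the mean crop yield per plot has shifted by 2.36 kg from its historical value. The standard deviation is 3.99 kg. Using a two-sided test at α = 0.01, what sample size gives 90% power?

43

For a one-sample z-test, n = ((z_{α/2} + z_β)·σ/δ)².
z_{α/2} = 2.576 (two-sided α = 0.01); z_β = 1.282 (power 90% → β = 0.1).
n = (3.858 × 3.99 / 2.36)² = 42.54
Round up: n = 43.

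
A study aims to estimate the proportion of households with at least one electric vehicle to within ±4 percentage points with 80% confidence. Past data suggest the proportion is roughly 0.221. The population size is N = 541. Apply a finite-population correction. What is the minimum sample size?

For a proportion with margin E = 0.04 at 80% confidence, z = 1.282.
n = p̂(1−p̂)(z/E)² = 0.221 × 0.779 × (1.282/0.04)² = 176.84 — call this n₀.
Finite-population correction with N = 541: n = n₀ / (1 + (n₀−1)/N) = 176.84 / 1.325 = 133.46
Round up: n = 134.

134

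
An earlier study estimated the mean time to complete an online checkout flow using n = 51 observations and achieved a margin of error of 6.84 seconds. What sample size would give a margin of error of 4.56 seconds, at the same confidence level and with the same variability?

115

Margin of error scales as 1/√n, so n₂ = n₁·(E₁/E₂)².
n₂ = 51 × (6.84/4.56)² = 51 × 2.25 = 114.75
Round up: n₂ = 115.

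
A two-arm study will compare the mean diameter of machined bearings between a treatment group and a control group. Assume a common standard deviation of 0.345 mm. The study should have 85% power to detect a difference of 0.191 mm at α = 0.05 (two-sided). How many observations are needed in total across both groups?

For two equal groups, n per group = 2·((z_{α/2} + z_β)·σ/δ)².
z_{α/2} = 1.960; z_β = 1.036 (power 85%).
n = 2 × (2.996 × 0.345 / 0.191)² = 2 × 29.29 = 58.58
Round up: n = 59 per group.
Total across both groups: 2 × 59 = 118.

118 total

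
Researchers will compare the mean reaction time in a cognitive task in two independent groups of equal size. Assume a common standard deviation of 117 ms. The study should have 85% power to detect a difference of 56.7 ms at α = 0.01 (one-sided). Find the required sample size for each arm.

For two equal groups, n per group = 2·((z_α + z_β)·σ/δ)².
z_α = 2.326; z_β = 1.036 (power 85%).
n = 2 × (3.362 × 117 / 56.7)² = 2 × 48.13 = 96.26
Round up: n = 97 per group.

97 per group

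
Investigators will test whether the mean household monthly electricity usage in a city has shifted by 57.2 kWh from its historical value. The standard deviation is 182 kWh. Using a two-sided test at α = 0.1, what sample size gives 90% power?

For a one-sample z-test, n = ((z_{α/2} + z_β)·σ/δ)².
z_{α/2} = 1.645 (two-sided α = 0.1); z_β = 1.282 (power 90% → β = 0.1).
n = (2.927 × 182 / 57.2)² = 86.74
Round up: n = 87.

87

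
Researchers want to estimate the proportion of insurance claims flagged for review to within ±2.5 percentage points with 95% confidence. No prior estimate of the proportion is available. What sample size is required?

1537

For a proportion with margin E = 0.025 at 95% confidence, z = 1.960.
With no prior estimate, use p = 0.5, which maximizes p(1−p) at 0.25.
n = 0.25 × (z/E)² = 0.25 × (1.960/0.025)² = 1536.64
Round up: n = 1537.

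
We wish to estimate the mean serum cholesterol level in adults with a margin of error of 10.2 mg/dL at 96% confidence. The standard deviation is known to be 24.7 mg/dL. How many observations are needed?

25

For a mean, the margin of error is E = z·σ/√n, so n = (zσ/E)².
At 96% confidence, z = 2.054.
n = (2.054 × 24.7 / 10.2)² = 24.74
Round up: n = 25.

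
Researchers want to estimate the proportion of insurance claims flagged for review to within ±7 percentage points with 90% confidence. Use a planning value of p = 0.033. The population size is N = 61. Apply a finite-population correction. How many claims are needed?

For a proportion with margin E = 0.07 at 90% confidence, z = 1.645.
n = p̂(1−p̂)(z/E)² = 0.033 × 0.967 × (1.645/0.07)² = 17.62 — call this n₀.
Finite-population correction with N = 61: n = n₀ / (1 + (n₀−1)/N) = 17.62 / 1.272 = 13.85
Round up: n = 14.

n = 14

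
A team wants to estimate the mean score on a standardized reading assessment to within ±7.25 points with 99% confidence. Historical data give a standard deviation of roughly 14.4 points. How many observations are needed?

n = 27

For a mean, the margin of error is E = z·σ/√n, so n = (zσ/E)².
At 99% confidence, z = 2.576.
n = (2.576 × 14.4 / 7.25)² = 26.18
Round up: n = 27.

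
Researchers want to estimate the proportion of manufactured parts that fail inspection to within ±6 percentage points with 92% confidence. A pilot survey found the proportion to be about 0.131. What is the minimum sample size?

n = 97

For a proportion with margin E = 0.06 at 92% confidence, z = 1.751.
n = p̂(1−p̂)(z/E)² = 0.131 × 0.869 × (1.751/0.06)² = 96.95
Round up: n = 97.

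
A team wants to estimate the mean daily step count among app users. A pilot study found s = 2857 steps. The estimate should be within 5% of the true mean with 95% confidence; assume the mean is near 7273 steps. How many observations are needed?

238

For a mean, the margin of error is E = z·σ/√n, so n = (zσ/E)².
At 95% confidence, z = 1.960.
E = 5% of 7273 = 363.6 steps.
n = (1.960 × 2857 / 363.6)² = 237.12
Round up: n = 238.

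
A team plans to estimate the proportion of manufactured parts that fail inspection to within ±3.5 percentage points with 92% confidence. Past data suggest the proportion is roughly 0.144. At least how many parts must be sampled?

309

For a proportion with margin E = 0.035 at 92% confidence, z = 1.751.
n = p̂(1−p̂)(z/E)² = 0.144 × 0.856 × (1.751/0.035)² = 308.51
Round up: n = 309.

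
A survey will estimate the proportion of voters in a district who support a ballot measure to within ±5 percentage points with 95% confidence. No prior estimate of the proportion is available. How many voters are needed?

385

For a proportion with margin E = 0.05 at 95% confidence, z = 1.960.
With no prior estimate, use p = 0.5, which maximizes p(1−p) at 0.25.
n = 0.25 × (z/E)² = 0.25 × (1.960/0.05)² = 384.16
Round up: n = 385.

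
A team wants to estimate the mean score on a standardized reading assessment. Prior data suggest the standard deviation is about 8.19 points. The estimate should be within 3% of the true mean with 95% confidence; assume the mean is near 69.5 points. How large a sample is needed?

60

For a mean, the margin of error is E = z·σ/√n, so n = (zσ/E)².
At 95% confidence, z = 1.960.
E = 3% of 69.5 = 2.085 points.
n = (1.960 × 8.19 / 2.085)² = 59.27
Round up: n = 60.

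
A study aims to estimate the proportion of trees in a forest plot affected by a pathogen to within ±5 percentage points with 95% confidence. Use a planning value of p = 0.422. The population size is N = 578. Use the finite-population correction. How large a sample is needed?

For a proportion with margin E = 0.05 at 95% confidence, z = 1.960.
n = p̂(1−p̂)(z/E)² = 0.422 × 0.578 × (1.960/0.05)² = 374.81 — call this n₀.
Finite-population correction with N = 578: n = n₀ / (1 + (n₀−1)/N) = 374.81 / 1.647 = 227.57
Round up: n = 228.

228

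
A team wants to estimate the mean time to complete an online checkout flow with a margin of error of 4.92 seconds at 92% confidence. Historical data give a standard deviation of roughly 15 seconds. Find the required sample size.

For a mean, the margin of error is E = z·σ/√n, so n = (zσ/E)².
At 92% confidence, z = 1.751.
n = (1.751 × 15 / 4.92)² = 28.50
Round up: n = 29.

29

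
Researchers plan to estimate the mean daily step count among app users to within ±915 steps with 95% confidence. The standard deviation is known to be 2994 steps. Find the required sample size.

n = 42

For a mean, the margin of error is E = z·σ/√n, so n = (zσ/E)².
At 95% confidence, z = 1.960.
n = (1.960 × 2994 / 915)² = 41.13
Round up: n = 42.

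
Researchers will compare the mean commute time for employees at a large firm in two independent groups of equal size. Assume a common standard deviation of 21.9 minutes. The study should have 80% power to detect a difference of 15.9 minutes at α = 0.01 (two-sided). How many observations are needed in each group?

For two equal groups, n per group = 2·((z_{α/2} + z_β)·σ/δ)².
z_{α/2} = 2.576; z_β = 0.842 (power 80%).
n = 2 × (3.418 × 21.9 / 15.9)² = 2 × 22.16 = 44.32
Round up: n = 45 per group.

45 per group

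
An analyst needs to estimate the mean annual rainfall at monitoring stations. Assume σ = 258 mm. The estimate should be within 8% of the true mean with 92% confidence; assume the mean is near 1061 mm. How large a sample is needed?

For a mean, the margin of error is E = z·σ/√n, so n = (zσ/E)².
At 92% confidence, z = 1.751.
E = 8% of 1061 = 84.88 mm.
n = (1.751 × 258 / 84.88)² = 28.33
Round up: n = 29.

29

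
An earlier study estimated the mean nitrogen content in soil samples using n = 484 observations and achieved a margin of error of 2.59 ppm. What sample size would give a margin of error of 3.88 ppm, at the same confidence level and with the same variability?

216

Margin of error scales as 1/√n, so n₂ = n₁·(E₁/E₂)².
n₂ = 484 × (2.59/3.88)² = 484 × 0.4456 = 215.67
Round up: n₂ = 216.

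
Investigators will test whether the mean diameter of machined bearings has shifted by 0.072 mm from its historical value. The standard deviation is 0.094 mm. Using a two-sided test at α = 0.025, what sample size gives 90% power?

22

For a one-sample z-test, n = ((z_{α/2} + z_β)·σ/δ)².
z_{α/2} = 2.241 (two-sided α = 0.025); z_β = 1.282 (power 90% → β = 0.1).
n = (3.523 × 0.094 / 0.072)² = 21.16
Round up: n = 22.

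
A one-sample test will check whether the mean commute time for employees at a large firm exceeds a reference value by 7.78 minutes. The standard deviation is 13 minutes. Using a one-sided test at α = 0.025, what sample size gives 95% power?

For a one-sample z-test, n = ((z_α + z_β)·σ/δ)².
z_α = 1.960 (one-sided α = 0.025); z_β = 1.645 (power 95% → β = 0.05).
n = (3.605 × 13 / 7.78)² = 36.29
Round up: n = 37.

37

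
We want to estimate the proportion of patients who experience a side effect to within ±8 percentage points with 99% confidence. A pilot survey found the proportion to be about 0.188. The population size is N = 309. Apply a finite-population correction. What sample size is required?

105

For a proportion with margin E = 0.08 at 99% confidence, z = 2.576.
n = p̂(1−p̂)(z/E)² = 0.188 × 0.812 × (2.576/0.08)² = 158.28 — call this n₀.
Finite-population correction with N = 309: n = n₀ / (1 + (n₀−1)/N) = 158.28 / 1.509 = 104.89
Round up: n = 105.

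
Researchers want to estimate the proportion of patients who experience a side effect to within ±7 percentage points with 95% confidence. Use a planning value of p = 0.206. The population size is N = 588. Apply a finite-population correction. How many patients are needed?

For a proportion with margin E = 0.07 at 95% confidence, z = 1.960.
n = p̂(1−p̂)(z/E)² = 0.206 × 0.794 × (1.960/0.07)² = 128.23 — call this n₀.
Finite-population correction with N = 588: n = n₀ / (1 + (n₀−1)/N) = 128.23 / 1.216 = 105.45
Round up: n = 106.

n = 106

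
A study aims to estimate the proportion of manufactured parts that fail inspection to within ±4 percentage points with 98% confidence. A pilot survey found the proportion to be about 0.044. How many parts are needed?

For a proportion with margin E = 0.04 at 98% confidence, z = 2.326.
n = p̂(1−p̂)(z/E)² = 0.044 × 0.956 × (2.326/0.04)² = 142.24
Round up: n = 143.

143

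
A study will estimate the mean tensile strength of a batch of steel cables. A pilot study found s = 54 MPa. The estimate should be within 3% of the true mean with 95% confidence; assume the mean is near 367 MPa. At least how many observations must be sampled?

93

For a mean, the margin of error is E = z·σ/√n, so n = (zσ/E)².
At 95% confidence, z = 1.960.
E = 3% of 367 = 11.01 MPa.
n = (1.960 × 54 / 11.01)² = 92.41
Round up: n = 93.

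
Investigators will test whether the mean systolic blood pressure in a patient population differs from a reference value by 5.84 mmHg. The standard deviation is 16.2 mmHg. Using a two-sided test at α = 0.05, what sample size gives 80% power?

61

For a one-sample z-test, n = ((z_{α/2} + z_β)·σ/δ)².
z_{α/2} = 1.960 (two-sided α = 0.05); z_β = 0.842 (power 80% → β = 0.2).
n = (2.802 × 16.2 / 5.84)² = 60.41
Round up: n = 61.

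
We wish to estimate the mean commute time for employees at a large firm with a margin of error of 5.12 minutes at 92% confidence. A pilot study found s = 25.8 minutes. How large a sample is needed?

78

For a mean, the margin of error is E = z·σ/√n, so n = (zσ/E)².
At 92% confidence, z = 1.751.
n = (1.751 × 25.8 / 5.12)² = 77.85
Round up: n = 78.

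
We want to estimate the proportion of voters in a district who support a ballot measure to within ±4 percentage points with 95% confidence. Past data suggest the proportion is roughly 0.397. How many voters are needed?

For a proportion with margin E = 0.04 at 95% confidence, z = 1.960.
n = p̂(1−p̂)(z/E)² = 0.397 × 0.603 × (1.960/0.04)² = 574.78
Round up: n = 575.

575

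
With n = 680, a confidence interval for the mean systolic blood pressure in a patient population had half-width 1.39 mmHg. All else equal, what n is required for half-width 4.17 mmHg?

Margin of error scales as 1/√n, so n₂ = n₁·(E₁/E₂)².
n₂ = 680 × (1.39/4.17)² = 680 × 0.1111 = 75.55
Round up: n₂ = 76.

76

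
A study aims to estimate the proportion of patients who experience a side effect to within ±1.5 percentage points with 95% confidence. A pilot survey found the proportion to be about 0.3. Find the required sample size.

For a proportion with margin E = 0.015 at 95% confidence, z = 1.960.
n = p̂(1−p̂)(z/E)² = 0.3 × 0.7 × (1.960/0.015)² = 3585.49
Round up: n = 3586.

3586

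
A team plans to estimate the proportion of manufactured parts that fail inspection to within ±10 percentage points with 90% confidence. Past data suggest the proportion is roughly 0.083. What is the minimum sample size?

n = 21

For a proportion with margin E = 0.1 at 90% confidence, z = 1.645.
n = p̂(1−p̂)(z/E)² = 0.083 × 0.917 × (1.645/0.1)² = 20.60
Round up: n = 21.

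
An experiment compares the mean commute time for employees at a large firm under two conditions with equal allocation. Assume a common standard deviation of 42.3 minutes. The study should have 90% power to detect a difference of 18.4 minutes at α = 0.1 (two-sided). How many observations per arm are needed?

For two equal groups, n per group = 2·((z_{α/2} + z_β)·σ/δ)².
z_{α/2} = 1.645; z_β = 1.282 (power 90%).
n = 2 × (2.927 × 42.3 / 18.4)² = 2 × 45.28 = 90.56
Round up: n = 91 per group.

91 per group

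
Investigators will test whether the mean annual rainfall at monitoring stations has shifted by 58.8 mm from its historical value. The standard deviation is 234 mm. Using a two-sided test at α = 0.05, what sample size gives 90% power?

167

For a one-sample z-test, n = ((z_{α/2} + z_β)·σ/δ)².
z_{α/2} = 1.960 (two-sided α = 0.05); z_β = 1.282 (power 90% → β = 0.1).
n = (3.242 × 234 / 58.8)² = 166.46
Round up: n = 167.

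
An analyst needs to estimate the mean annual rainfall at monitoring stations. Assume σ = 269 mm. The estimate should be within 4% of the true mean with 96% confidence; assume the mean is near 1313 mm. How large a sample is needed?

111

For a mean, the margin of error is E = z·σ/√n, so n = (zσ/E)².
At 96% confidence, z = 2.054.
E = 4% of 1313 = 52.52 mm.
n = (2.054 × 269 / 52.52)² = 110.68
Round up: n = 111.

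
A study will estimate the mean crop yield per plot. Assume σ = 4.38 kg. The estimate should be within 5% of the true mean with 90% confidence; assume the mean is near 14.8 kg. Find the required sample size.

n = 95

For a mean, the margin of error is E = z·σ/√n, so n = (zσ/E)².
At 90% confidence, z = 1.645.
E = 5% of 14.8 = 0.74 kg.
n = (1.645 × 4.38 / 0.74)² = 94.80
Round up: n = 95.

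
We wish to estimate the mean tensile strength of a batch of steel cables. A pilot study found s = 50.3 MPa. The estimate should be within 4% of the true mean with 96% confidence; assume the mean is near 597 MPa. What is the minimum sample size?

n = 19

For a mean, the margin of error is E = z·σ/√n, so n = (zσ/E)².
At 96% confidence, z = 2.054.
E = 4% of 597 = 23.88 MPa.
n = (2.054 × 50.3 / 23.88)² = 18.72
Round up: n = 19.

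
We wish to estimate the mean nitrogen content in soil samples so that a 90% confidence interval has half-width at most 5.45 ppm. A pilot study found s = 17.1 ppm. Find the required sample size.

For a mean, the margin of error is E = z·σ/√n, so n = (zσ/E)².
At 90% confidence, z = 1.645.
n = (1.645 × 17.1 / 5.45)² = 26.64
Round up: n = 27.

27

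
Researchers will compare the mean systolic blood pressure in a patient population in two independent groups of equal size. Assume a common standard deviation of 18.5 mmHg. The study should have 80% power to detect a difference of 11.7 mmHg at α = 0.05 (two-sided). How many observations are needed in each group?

40 per group

For two equal groups, n per group = 2·((z_{α/2} + z_β)·σ/δ)².
z_{α/2} = 1.960; z_β = 0.842 (power 80%).
n = 2 × (2.802 × 18.5 / 11.7)² = 2 × 19.63 = 39.26
Round up: n = 40 per group.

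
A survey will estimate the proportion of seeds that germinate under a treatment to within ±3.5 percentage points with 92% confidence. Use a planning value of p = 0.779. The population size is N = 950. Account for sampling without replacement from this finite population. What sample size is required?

For a proportion with margin E = 0.035 at 92% confidence, z = 1.751.
n = p̂(1−p̂)(z/E)² = 0.779 × 0.221 × (1.751/0.035)² = 430.89 — call this n₀.
Finite-population correction with N = 950: n = n₀ / (1 + (n₀−1)/N) = 430.89 / 1.453 = 296.55
Round up: n = 297.

297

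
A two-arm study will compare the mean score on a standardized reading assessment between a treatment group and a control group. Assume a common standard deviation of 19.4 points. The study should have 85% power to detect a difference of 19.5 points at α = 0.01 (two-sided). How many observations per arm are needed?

26 per group

For two equal groups, n per group = 2·((z_{α/2} + z_β)·σ/δ)².
z_{α/2} = 2.576; z_β = 1.036 (power 85%).
n = 2 × (3.612 × 19.4 / 19.5)² = 2 × 12.91 = 25.82
Round up: n = 26 per group.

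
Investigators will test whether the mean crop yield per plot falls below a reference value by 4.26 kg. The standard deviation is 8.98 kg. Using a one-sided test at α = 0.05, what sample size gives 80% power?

28

For a one-sample z-test, n = ((z_α + z_β)·σ/δ)².
z_α = 1.645 (one-sided α = 0.05); z_β = 0.842 (power 80% → β = 0.2).
n = (2.487 × 8.98 / 4.26)² = 27.48
Round up: n = 28.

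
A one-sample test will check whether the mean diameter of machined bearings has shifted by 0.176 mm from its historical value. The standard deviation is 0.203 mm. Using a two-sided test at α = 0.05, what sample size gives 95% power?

For a one-sample z-test, n = ((z_{α/2} + z_β)·σ/δ)².
z_{α/2} = 1.960 (two-sided α = 0.05); z_β = 1.645 (power 95% → β = 0.05).
n = (3.605 × 0.203 / 0.176)² = 17.29
Round up: n = 18.

18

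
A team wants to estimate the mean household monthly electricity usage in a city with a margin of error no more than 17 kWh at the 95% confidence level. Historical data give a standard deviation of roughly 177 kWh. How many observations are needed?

For a mean, the margin of error is E = z·σ/√n, so n = (zσ/E)².
At 95% confidence, z = 1.960.
n = (1.960 × 177 / 17)² = 416.45
Round up: n = 417.

n = 417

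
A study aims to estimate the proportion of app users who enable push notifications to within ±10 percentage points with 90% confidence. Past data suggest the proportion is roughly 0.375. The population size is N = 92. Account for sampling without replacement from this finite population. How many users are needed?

For a proportion with margin E = 0.1 at 90% confidence, z = 1.645.
n = p̂(1−p̂)(z/E)² = 0.375 × 0.625 × (1.645/0.1)² = 63.42 — call this n₀.
Finite-population correction with N = 92: n = n₀ / (1 + (n₀−1)/N) = 63.42 / 1.678 = 37.79
Round up: n = 38.

38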